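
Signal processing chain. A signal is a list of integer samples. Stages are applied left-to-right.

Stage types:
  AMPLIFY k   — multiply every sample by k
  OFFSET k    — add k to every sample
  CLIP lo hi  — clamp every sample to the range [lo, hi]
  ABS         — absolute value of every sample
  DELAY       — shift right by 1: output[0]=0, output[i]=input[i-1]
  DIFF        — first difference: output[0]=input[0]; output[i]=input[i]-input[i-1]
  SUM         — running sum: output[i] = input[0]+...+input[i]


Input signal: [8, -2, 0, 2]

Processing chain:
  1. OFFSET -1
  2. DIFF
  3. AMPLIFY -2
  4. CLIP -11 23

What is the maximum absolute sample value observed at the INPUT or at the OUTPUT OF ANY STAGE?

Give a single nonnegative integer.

Answer: 20

Derivation:
Input: [8, -2, 0, 2] (max |s|=8)
Stage 1 (OFFSET -1): 8+-1=7, -2+-1=-3, 0+-1=-1, 2+-1=1 -> [7, -3, -1, 1] (max |s|=7)
Stage 2 (DIFF): s[0]=7, -3-7=-10, -1--3=2, 1--1=2 -> [7, -10, 2, 2] (max |s|=10)
Stage 3 (AMPLIFY -2): 7*-2=-14, -10*-2=20, 2*-2=-4, 2*-2=-4 -> [-14, 20, -4, -4] (max |s|=20)
Stage 4 (CLIP -11 23): clip(-14,-11,23)=-11, clip(20,-11,23)=20, clip(-4,-11,23)=-4, clip(-4,-11,23)=-4 -> [-11, 20, -4, -4] (max |s|=20)
Overall max amplitude: 20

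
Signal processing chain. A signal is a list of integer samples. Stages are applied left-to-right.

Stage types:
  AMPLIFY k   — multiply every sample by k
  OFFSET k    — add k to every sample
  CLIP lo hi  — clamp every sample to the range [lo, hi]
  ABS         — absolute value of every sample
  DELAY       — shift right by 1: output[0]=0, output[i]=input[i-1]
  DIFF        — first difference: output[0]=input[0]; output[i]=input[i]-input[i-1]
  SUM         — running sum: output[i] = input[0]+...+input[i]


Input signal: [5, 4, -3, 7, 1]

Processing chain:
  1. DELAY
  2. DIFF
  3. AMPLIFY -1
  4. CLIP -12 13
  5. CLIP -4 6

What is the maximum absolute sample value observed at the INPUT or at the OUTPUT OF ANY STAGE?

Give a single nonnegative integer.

Input: [5, 4, -3, 7, 1] (max |s|=7)
Stage 1 (DELAY): [0, 5, 4, -3, 7] = [0, 5, 4, -3, 7] -> [0, 5, 4, -3, 7] (max |s|=7)
Stage 2 (DIFF): s[0]=0, 5-0=5, 4-5=-1, -3-4=-7, 7--3=10 -> [0, 5, -1, -7, 10] (max |s|=10)
Stage 3 (AMPLIFY -1): 0*-1=0, 5*-1=-5, -1*-1=1, -7*-1=7, 10*-1=-10 -> [0, -5, 1, 7, -10] (max |s|=10)
Stage 4 (CLIP -12 13): clip(0,-12,13)=0, clip(-5,-12,13)=-5, clip(1,-12,13)=1, clip(7,-12,13)=7, clip(-10,-12,13)=-10 -> [0, -5, 1, 7, -10] (max |s|=10)
Stage 5 (CLIP -4 6): clip(0,-4,6)=0, clip(-5,-4,6)=-4, clip(1,-4,6)=1, clip(7,-4,6)=6, clip(-10,-4,6)=-4 -> [0, -4, 1, 6, -4] (max |s|=6)
Overall max amplitude: 10

Answer: 10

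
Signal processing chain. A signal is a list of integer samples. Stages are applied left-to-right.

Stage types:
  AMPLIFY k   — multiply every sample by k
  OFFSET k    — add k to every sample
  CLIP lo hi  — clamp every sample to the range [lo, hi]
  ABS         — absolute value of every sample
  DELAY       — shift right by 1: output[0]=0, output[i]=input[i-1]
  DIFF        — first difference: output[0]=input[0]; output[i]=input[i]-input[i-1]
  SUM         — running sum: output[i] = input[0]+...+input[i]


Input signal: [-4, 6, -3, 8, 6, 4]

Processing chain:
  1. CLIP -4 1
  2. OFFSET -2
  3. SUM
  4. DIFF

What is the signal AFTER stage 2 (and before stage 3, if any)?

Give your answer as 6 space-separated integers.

Answer: -6 -1 -5 -1 -1 -1

Derivation:
Input: [-4, 6, -3, 8, 6, 4]
Stage 1 (CLIP -4 1): clip(-4,-4,1)=-4, clip(6,-4,1)=1, clip(-3,-4,1)=-3, clip(8,-4,1)=1, clip(6,-4,1)=1, clip(4,-4,1)=1 -> [-4, 1, -3, 1, 1, 1]
Stage 2 (OFFSET -2): -4+-2=-6, 1+-2=-1, -3+-2=-5, 1+-2=-1, 1+-2=-1, 1+-2=-1 -> [-6, -1, -5, -1, -1, -1]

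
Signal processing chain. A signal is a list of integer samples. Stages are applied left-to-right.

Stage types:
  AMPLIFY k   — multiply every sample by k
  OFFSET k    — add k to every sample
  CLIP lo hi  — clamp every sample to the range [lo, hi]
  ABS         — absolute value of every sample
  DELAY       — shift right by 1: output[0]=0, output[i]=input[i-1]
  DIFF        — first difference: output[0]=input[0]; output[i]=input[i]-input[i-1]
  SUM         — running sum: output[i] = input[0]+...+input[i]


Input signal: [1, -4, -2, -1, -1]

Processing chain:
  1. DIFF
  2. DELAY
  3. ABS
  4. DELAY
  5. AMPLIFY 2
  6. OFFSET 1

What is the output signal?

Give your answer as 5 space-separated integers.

Input: [1, -4, -2, -1, -1]
Stage 1 (DIFF): s[0]=1, -4-1=-5, -2--4=2, -1--2=1, -1--1=0 -> [1, -5, 2, 1, 0]
Stage 2 (DELAY): [0, 1, -5, 2, 1] = [0, 1, -5, 2, 1] -> [0, 1, -5, 2, 1]
Stage 3 (ABS): |0|=0, |1|=1, |-5|=5, |2|=2, |1|=1 -> [0, 1, 5, 2, 1]
Stage 4 (DELAY): [0, 0, 1, 5, 2] = [0, 0, 1, 5, 2] -> [0, 0, 1, 5, 2]
Stage 5 (AMPLIFY 2): 0*2=0, 0*2=0, 1*2=2, 5*2=10, 2*2=4 -> [0, 0, 2, 10, 4]
Stage 6 (OFFSET 1): 0+1=1, 0+1=1, 2+1=3, 10+1=11, 4+1=5 -> [1, 1, 3, 11, 5]

Answer: 1 1 3 11 5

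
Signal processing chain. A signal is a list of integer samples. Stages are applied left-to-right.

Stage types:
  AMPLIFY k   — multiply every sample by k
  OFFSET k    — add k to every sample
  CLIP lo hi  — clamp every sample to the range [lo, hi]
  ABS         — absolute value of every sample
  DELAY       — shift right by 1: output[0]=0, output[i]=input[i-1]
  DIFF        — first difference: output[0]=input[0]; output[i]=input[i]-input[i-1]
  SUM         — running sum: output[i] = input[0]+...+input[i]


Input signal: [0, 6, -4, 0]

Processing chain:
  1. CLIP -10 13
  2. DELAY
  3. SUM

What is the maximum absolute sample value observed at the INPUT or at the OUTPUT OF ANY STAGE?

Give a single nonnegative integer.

Answer: 6

Derivation:
Input: [0, 6, -4, 0] (max |s|=6)
Stage 1 (CLIP -10 13): clip(0,-10,13)=0, clip(6,-10,13)=6, clip(-4,-10,13)=-4, clip(0,-10,13)=0 -> [0, 6, -4, 0] (max |s|=6)
Stage 2 (DELAY): [0, 0, 6, -4] = [0, 0, 6, -4] -> [0, 0, 6, -4] (max |s|=6)
Stage 3 (SUM): sum[0..0]=0, sum[0..1]=0, sum[0..2]=6, sum[0..3]=2 -> [0, 0, 6, 2] (max |s|=6)
Overall max amplitude: 6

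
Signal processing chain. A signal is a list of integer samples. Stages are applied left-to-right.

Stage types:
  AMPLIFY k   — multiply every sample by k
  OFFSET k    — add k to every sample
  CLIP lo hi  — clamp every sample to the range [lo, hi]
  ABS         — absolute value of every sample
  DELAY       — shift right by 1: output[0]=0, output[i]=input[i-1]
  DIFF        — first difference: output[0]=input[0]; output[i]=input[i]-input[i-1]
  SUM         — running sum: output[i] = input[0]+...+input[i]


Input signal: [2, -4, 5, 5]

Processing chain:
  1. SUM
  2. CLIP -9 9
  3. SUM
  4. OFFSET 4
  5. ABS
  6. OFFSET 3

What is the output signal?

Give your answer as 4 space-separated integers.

Input: [2, -4, 5, 5]
Stage 1 (SUM): sum[0..0]=2, sum[0..1]=-2, sum[0..2]=3, sum[0..3]=8 -> [2, -2, 3, 8]
Stage 2 (CLIP -9 9): clip(2,-9,9)=2, clip(-2,-9,9)=-2, clip(3,-9,9)=3, clip(8,-9,9)=8 -> [2, -2, 3, 8]
Stage 3 (SUM): sum[0..0]=2, sum[0..1]=0, sum[0..2]=3, sum[0..3]=11 -> [2, 0, 3, 11]
Stage 4 (OFFSET 4): 2+4=6, 0+4=4, 3+4=7, 11+4=15 -> [6, 4, 7, 15]
Stage 5 (ABS): |6|=6, |4|=4, |7|=7, |15|=15 -> [6, 4, 7, 15]
Stage 6 (OFFSET 3): 6+3=9, 4+3=7, 7+3=10, 15+3=18 -> [9, 7, 10, 18]

Answer: 9 7 10 18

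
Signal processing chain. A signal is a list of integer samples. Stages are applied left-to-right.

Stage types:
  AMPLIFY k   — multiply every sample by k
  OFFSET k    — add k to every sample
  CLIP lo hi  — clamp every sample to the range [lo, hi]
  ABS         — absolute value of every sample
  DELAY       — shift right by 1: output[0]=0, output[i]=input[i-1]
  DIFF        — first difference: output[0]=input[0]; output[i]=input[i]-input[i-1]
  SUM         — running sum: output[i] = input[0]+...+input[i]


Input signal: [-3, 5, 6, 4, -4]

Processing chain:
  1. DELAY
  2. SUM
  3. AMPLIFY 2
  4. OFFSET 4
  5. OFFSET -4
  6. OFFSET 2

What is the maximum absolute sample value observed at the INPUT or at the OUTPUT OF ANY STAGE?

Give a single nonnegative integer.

Input: [-3, 5, 6, 4, -4] (max |s|=6)
Stage 1 (DELAY): [0, -3, 5, 6, 4] = [0, -3, 5, 6, 4] -> [0, -3, 5, 6, 4] (max |s|=6)
Stage 2 (SUM): sum[0..0]=0, sum[0..1]=-3, sum[0..2]=2, sum[0..3]=8, sum[0..4]=12 -> [0, -3, 2, 8, 12] (max |s|=12)
Stage 3 (AMPLIFY 2): 0*2=0, -3*2=-6, 2*2=4, 8*2=16, 12*2=24 -> [0, -6, 4, 16, 24] (max |s|=24)
Stage 4 (OFFSET 4): 0+4=4, -6+4=-2, 4+4=8, 16+4=20, 24+4=28 -> [4, -2, 8, 20, 28] (max |s|=28)
Stage 5 (OFFSET -4): 4+-4=0, -2+-4=-6, 8+-4=4, 20+-4=16, 28+-4=24 -> [0, -6, 4, 16, 24] (max |s|=24)
Stage 6 (OFFSET 2): 0+2=2, -6+2=-4, 4+2=6, 16+2=18, 24+2=26 -> [2, -4, 6, 18, 26] (max |s|=26)
Overall max amplitude: 28

Answer: 28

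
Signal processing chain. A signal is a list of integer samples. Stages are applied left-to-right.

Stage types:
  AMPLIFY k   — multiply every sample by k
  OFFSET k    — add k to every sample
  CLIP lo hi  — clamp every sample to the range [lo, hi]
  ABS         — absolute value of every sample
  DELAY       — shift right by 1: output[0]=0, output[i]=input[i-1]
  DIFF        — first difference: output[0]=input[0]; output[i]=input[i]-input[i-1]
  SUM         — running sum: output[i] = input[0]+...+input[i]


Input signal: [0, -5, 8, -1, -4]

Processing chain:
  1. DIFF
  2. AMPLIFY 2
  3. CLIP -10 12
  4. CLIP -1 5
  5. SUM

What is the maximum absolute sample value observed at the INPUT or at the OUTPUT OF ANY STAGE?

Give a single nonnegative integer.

Input: [0, -5, 8, -1, -4] (max |s|=8)
Stage 1 (DIFF): s[0]=0, -5-0=-5, 8--5=13, -1-8=-9, -4--1=-3 -> [0, -5, 13, -9, -3] (max |s|=13)
Stage 2 (AMPLIFY 2): 0*2=0, -5*2=-10, 13*2=26, -9*2=-18, -3*2=-6 -> [0, -10, 26, -18, -6] (max |s|=26)
Stage 3 (CLIP -10 12): clip(0,-10,12)=0, clip(-10,-10,12)=-10, clip(26,-10,12)=12, clip(-18,-10,12)=-10, clip(-6,-10,12)=-6 -> [0, -10, 12, -10, -6] (max |s|=12)
Stage 4 (CLIP -1 5): clip(0,-1,5)=0, clip(-10,-1,5)=-1, clip(12,-1,5)=5, clip(-10,-1,5)=-1, clip(-6,-1,5)=-1 -> [0, -1, 5, -1, -1] (max |s|=5)
Stage 5 (SUM): sum[0..0]=0, sum[0..1]=-1, sum[0..2]=4, sum[0..3]=3, sum[0..4]=2 -> [0, -1, 4, 3, 2] (max |s|=4)
Overall max amplitude: 26

Answer: 26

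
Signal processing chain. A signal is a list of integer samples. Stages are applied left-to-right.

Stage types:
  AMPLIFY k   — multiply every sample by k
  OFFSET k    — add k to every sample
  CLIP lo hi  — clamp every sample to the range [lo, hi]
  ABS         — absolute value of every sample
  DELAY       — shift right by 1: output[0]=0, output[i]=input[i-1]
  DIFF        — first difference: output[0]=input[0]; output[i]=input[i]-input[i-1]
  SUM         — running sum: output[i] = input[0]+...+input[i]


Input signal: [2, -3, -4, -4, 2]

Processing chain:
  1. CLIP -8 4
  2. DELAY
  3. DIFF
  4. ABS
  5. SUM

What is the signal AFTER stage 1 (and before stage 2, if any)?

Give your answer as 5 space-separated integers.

Input: [2, -3, -4, -4, 2]
Stage 1 (CLIP -8 4): clip(2,-8,4)=2, clip(-3,-8,4)=-3, clip(-4,-8,4)=-4, clip(-4,-8,4)=-4, clip(2,-8,4)=2 -> [2, -3, -4, -4, 2]

Answer: 2 -3 -4 -4 2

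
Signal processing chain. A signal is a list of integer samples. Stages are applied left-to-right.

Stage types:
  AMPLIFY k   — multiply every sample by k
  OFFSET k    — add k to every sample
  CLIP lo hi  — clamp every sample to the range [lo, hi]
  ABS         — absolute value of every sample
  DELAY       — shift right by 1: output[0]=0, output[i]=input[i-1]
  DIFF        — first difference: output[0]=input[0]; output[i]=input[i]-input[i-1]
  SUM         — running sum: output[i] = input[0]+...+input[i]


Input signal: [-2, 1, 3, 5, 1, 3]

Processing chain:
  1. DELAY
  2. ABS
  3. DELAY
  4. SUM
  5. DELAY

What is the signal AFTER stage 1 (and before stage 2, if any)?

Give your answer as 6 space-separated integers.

Input: [-2, 1, 3, 5, 1, 3]
Stage 1 (DELAY): [0, -2, 1, 3, 5, 1] = [0, -2, 1, 3, 5, 1] -> [0, -2, 1, 3, 5, 1]

Answer: 0 -2 1 3 5 1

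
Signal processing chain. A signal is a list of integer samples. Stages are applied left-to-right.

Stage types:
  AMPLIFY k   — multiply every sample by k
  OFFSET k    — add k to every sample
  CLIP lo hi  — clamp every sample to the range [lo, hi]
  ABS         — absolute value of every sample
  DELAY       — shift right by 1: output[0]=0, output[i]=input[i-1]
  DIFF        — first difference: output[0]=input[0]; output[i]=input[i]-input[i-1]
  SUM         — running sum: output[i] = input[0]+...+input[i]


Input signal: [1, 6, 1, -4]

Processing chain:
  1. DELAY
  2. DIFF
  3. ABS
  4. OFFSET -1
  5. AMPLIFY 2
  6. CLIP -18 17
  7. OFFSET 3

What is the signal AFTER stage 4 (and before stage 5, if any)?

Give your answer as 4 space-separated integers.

Input: [1, 6, 1, -4]
Stage 1 (DELAY): [0, 1, 6, 1] = [0, 1, 6, 1] -> [0, 1, 6, 1]
Stage 2 (DIFF): s[0]=0, 1-0=1, 6-1=5, 1-6=-5 -> [0, 1, 5, -5]
Stage 3 (ABS): |0|=0, |1|=1, |5|=5, |-5|=5 -> [0, 1, 5, 5]
Stage 4 (OFFSET -1): 0+-1=-1, 1+-1=0, 5+-1=4, 5+-1=4 -> [-1, 0, 4, 4]

Answer: -1 0 4 4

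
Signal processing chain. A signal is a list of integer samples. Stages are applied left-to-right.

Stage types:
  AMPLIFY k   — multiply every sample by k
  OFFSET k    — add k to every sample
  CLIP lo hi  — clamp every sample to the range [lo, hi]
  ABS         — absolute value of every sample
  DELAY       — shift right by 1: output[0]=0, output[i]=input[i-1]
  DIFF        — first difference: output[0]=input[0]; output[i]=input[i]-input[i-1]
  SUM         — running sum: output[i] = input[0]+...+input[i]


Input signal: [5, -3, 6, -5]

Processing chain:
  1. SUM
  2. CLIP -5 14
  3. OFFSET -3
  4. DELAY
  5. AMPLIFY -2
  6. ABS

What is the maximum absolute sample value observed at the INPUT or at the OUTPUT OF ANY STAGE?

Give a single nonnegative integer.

Input: [5, -3, 6, -5] (max |s|=6)
Stage 1 (SUM): sum[0..0]=5, sum[0..1]=2, sum[0..2]=8, sum[0..3]=3 -> [5, 2, 8, 3] (max |s|=8)
Stage 2 (CLIP -5 14): clip(5,-5,14)=5, clip(2,-5,14)=2, clip(8,-5,14)=8, clip(3,-5,14)=3 -> [5, 2, 8, 3] (max |s|=8)
Stage 3 (OFFSET -3): 5+-3=2, 2+-3=-1, 8+-3=5, 3+-3=0 -> [2, -1, 5, 0] (max |s|=5)
Stage 4 (DELAY): [0, 2, -1, 5] = [0, 2, -1, 5] -> [0, 2, -1, 5] (max |s|=5)
Stage 5 (AMPLIFY -2): 0*-2=0, 2*-2=-4, -1*-2=2, 5*-2=-10 -> [0, -4, 2, -10] (max |s|=10)
Stage 6 (ABS): |0|=0, |-4|=4, |2|=2, |-10|=10 -> [0, 4, 2, 10] (max |s|=10)
Overall max amplitude: 10

Answer: 10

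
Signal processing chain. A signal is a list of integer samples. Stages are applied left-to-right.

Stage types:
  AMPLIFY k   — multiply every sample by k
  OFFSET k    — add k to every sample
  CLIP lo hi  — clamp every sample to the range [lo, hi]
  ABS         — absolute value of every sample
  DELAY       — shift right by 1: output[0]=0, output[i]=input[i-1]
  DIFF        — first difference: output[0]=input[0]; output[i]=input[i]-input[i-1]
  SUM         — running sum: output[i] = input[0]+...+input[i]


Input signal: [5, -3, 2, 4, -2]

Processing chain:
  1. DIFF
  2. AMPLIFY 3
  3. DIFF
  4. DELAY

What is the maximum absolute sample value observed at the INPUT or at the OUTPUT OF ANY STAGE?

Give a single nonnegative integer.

Input: [5, -3, 2, 4, -2] (max |s|=5)
Stage 1 (DIFF): s[0]=5, -3-5=-8, 2--3=5, 4-2=2, -2-4=-6 -> [5, -8, 5, 2, -6] (max |s|=8)
Stage 2 (AMPLIFY 3): 5*3=15, -8*3=-24, 5*3=15, 2*3=6, -6*3=-18 -> [15, -24, 15, 6, -18] (max |s|=24)
Stage 3 (DIFF): s[0]=15, -24-15=-39, 15--24=39, 6-15=-9, -18-6=-24 -> [15, -39, 39, -9, -24] (max |s|=39)
Stage 4 (DELAY): [0, 15, -39, 39, -9] = [0, 15, -39, 39, -9] -> [0, 15, -39, 39, -9] (max |s|=39)
Overall max amplitude: 39

Answer: 39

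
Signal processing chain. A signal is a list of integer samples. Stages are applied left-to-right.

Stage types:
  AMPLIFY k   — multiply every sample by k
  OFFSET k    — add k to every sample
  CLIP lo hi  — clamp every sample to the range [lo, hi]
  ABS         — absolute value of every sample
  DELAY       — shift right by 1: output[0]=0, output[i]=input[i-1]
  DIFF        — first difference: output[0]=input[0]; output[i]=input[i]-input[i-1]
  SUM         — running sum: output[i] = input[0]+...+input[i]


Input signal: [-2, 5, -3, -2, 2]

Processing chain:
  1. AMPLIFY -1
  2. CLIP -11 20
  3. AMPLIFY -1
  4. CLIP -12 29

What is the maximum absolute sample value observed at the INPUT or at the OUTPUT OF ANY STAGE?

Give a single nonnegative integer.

Answer: 5

Derivation:
Input: [-2, 5, -3, -2, 2] (max |s|=5)
Stage 1 (AMPLIFY -1): -2*-1=2, 5*-1=-5, -3*-1=3, -2*-1=2, 2*-1=-2 -> [2, -5, 3, 2, -2] (max |s|=5)
Stage 2 (CLIP -11 20): clip(2,-11,20)=2, clip(-5,-11,20)=-5, clip(3,-11,20)=3, clip(2,-11,20)=2, clip(-2,-11,20)=-2 -> [2, -5, 3, 2, -2] (max |s|=5)
Stage 3 (AMPLIFY -1): 2*-1=-2, -5*-1=5, 3*-1=-3, 2*-1=-2, -2*-1=2 -> [-2, 5, -3, -2, 2] (max |s|=5)
Stage 4 (CLIP -12 29): clip(-2,-12,29)=-2, clip(5,-12,29)=5, clip(-3,-12,29)=-3, clip(-2,-12,29)=-2, clip(2,-12,29)=2 -> [-2, 5, -3, -2, 2] (max |s|=5)
Overall max amplitude: 5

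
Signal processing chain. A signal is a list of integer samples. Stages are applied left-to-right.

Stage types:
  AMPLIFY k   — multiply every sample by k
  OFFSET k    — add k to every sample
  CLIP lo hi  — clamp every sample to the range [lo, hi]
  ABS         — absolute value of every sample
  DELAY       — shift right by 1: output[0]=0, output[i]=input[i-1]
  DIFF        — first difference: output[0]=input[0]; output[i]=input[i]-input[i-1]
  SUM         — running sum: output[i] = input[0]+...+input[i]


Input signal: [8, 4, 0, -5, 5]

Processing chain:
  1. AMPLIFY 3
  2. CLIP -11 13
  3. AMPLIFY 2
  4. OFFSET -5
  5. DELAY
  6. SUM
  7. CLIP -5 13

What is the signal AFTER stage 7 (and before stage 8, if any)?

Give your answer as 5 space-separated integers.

Answer: 0 13 13 13 8

Derivation:
Input: [8, 4, 0, -5, 5]
Stage 1 (AMPLIFY 3): 8*3=24, 4*3=12, 0*3=0, -5*3=-15, 5*3=15 -> [24, 12, 0, -15, 15]
Stage 2 (CLIP -11 13): clip(24,-11,13)=13, clip(12,-11,13)=12, clip(0,-11,13)=0, clip(-15,-11,13)=-11, clip(15,-11,13)=13 -> [13, 12, 0, -11, 13]
Stage 3 (AMPLIFY 2): 13*2=26, 12*2=24, 0*2=0, -11*2=-22, 13*2=26 -> [26, 24, 0, -22, 26]
Stage 4 (OFFSET -5): 26+-5=21, 24+-5=19, 0+-5=-5, -22+-5=-27, 26+-5=21 -> [21, 19, -5, -27, 21]
Stage 5 (DELAY): [0, 21, 19, -5, -27] = [0, 21, 19, -5, -27] -> [0, 21, 19, -5, -27]
Stage 6 (SUM): sum[0..0]=0, sum[0..1]=21, sum[0..2]=40, sum[0..3]=35, sum[0..4]=8 -> [0, 21, 40, 35, 8]
Stage 7 (CLIP -5 13): clip(0,-5,13)=0, clip(21,-5,13)=13, clip(40,-5,13)=13, clip(35,-5,13)=13, clip(8,-5,13)=8 -> [0, 13, 13, 13, 8]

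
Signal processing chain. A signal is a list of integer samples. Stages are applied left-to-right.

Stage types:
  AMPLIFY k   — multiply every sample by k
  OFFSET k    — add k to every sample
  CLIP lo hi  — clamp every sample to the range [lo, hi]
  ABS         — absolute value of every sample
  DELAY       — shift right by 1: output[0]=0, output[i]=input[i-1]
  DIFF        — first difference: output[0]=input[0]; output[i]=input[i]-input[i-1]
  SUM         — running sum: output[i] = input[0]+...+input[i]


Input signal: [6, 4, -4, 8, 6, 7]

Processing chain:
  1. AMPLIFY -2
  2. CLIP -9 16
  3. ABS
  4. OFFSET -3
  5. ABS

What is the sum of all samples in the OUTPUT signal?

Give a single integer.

Input: [6, 4, -4, 8, 6, 7]
Stage 1 (AMPLIFY -2): 6*-2=-12, 4*-2=-8, -4*-2=8, 8*-2=-16, 6*-2=-12, 7*-2=-14 -> [-12, -8, 8, -16, -12, -14]
Stage 2 (CLIP -9 16): clip(-12,-9,16)=-9, clip(-8,-9,16)=-8, clip(8,-9,16)=8, clip(-16,-9,16)=-9, clip(-12,-9,16)=-9, clip(-14,-9,16)=-9 -> [-9, -8, 8, -9, -9, -9]
Stage 3 (ABS): |-9|=9, |-8|=8, |8|=8, |-9|=9, |-9|=9, |-9|=9 -> [9, 8, 8, 9, 9, 9]
Stage 4 (OFFSET -3): 9+-3=6, 8+-3=5, 8+-3=5, 9+-3=6, 9+-3=6, 9+-3=6 -> [6, 5, 5, 6, 6, 6]
Stage 5 (ABS): |6|=6, |5|=5, |5|=5, |6|=6, |6|=6, |6|=6 -> [6, 5, 5, 6, 6, 6]
Output sum: 34

Answer: 34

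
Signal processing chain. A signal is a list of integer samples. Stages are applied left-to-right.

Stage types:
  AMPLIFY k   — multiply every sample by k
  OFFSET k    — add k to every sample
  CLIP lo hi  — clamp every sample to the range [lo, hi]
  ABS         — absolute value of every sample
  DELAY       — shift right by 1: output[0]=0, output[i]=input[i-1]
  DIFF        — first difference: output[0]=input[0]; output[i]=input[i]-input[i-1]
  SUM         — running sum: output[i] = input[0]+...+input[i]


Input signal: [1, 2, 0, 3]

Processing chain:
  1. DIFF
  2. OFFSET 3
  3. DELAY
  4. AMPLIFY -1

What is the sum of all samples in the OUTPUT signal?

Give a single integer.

Input: [1, 2, 0, 3]
Stage 1 (DIFF): s[0]=1, 2-1=1, 0-2=-2, 3-0=3 -> [1, 1, -2, 3]
Stage 2 (OFFSET 3): 1+3=4, 1+3=4, -2+3=1, 3+3=6 -> [4, 4, 1, 6]
Stage 3 (DELAY): [0, 4, 4, 1] = [0, 4, 4, 1] -> [0, 4, 4, 1]
Stage 4 (AMPLIFY -1): 0*-1=0, 4*-1=-4, 4*-1=-4, 1*-1=-1 -> [0, -4, -4, -1]
Output sum: -9

Answer: -9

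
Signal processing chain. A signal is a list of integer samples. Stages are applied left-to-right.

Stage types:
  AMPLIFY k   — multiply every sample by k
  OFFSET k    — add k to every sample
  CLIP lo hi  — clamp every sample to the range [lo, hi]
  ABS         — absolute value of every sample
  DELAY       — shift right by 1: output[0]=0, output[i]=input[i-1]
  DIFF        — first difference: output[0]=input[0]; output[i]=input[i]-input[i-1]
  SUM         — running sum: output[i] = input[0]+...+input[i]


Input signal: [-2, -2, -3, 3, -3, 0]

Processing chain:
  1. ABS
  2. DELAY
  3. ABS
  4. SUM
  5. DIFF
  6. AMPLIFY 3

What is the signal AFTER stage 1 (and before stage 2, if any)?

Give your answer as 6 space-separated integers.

Answer: 2 2 3 3 3 0

Derivation:
Input: [-2, -2, -3, 3, -3, 0]
Stage 1 (ABS): |-2|=2, |-2|=2, |-3|=3, |3|=3, |-3|=3, |0|=0 -> [2, 2, 3, 3, 3, 0]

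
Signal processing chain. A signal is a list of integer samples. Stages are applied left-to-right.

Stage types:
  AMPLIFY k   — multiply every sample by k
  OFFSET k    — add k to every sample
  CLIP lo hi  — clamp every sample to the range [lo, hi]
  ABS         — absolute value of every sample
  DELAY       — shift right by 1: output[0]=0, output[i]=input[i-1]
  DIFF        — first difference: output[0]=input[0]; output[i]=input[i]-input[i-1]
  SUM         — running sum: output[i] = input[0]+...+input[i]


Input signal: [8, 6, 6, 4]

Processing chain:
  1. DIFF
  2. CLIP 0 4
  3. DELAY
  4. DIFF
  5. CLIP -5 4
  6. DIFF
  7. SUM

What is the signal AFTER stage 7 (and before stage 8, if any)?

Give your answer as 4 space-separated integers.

Input: [8, 6, 6, 4]
Stage 1 (DIFF): s[0]=8, 6-8=-2, 6-6=0, 4-6=-2 -> [8, -2, 0, -2]
Stage 2 (CLIP 0 4): clip(8,0,4)=4, clip(-2,0,4)=0, clip(0,0,4)=0, clip(-2,0,4)=0 -> [4, 0, 0, 0]
Stage 3 (DELAY): [0, 4, 0, 0] = [0, 4, 0, 0] -> [0, 4, 0, 0]
Stage 4 (DIFF): s[0]=0, 4-0=4, 0-4=-4, 0-0=0 -> [0, 4, -4, 0]
Stage 5 (CLIP -5 4): clip(0,-5,4)=0, clip(4,-5,4)=4, clip(-4,-5,4)=-4, clip(0,-5,4)=0 -> [0, 4, -4, 0]
Stage 6 (DIFF): s[0]=0, 4-0=4, -4-4=-8, 0--4=4 -> [0, 4, -8, 4]
Stage 7 (SUM): sum[0..0]=0, sum[0..1]=4, sum[0..2]=-4, sum[0..3]=0 -> [0, 4, -4, 0]

Answer: 0 4 -4 0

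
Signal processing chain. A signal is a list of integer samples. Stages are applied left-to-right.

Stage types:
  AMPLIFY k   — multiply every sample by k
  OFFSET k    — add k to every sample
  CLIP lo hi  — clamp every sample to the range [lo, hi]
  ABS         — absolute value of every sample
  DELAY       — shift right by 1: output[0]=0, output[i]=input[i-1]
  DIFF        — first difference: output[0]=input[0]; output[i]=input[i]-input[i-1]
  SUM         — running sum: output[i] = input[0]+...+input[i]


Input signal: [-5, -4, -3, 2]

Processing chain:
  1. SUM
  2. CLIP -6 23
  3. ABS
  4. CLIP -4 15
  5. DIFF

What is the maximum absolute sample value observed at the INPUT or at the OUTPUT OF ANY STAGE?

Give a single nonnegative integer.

Answer: 12

Derivation:
Input: [-5, -4, -3, 2] (max |s|=5)
Stage 1 (SUM): sum[0..0]=-5, sum[0..1]=-9, sum[0..2]=-12, sum[0..3]=-10 -> [-5, -9, -12, -10] (max |s|=12)
Stage 2 (CLIP -6 23): clip(-5,-6,23)=-5, clip(-9,-6,23)=-6, clip(-12,-6,23)=-6, clip(-10,-6,23)=-6 -> [-5, -6, -6, -6] (max |s|=6)
Stage 3 (ABS): |-5|=5, |-6|=6, |-6|=6, |-6|=6 -> [5, 6, 6, 6] (max |s|=6)
Stage 4 (CLIP -4 15): clip(5,-4,15)=5, clip(6,-4,15)=6, clip(6,-4,15)=6, clip(6,-4,15)=6 -> [5, 6, 6, 6] (max |s|=6)
Stage 5 (DIFF): s[0]=5, 6-5=1, 6-6=0, 6-6=0 -> [5, 1, 0, 0] (max |s|=5)
Overall max amplitude: 12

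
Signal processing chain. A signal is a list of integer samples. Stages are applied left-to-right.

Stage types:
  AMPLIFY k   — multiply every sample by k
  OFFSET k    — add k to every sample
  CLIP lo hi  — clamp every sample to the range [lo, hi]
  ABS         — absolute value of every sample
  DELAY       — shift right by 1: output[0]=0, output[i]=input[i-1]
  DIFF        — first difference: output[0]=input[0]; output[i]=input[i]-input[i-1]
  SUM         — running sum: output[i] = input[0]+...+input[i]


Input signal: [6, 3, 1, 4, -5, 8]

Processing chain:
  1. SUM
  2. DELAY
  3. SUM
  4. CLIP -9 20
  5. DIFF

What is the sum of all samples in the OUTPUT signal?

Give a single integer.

Input: [6, 3, 1, 4, -5, 8]
Stage 1 (SUM): sum[0..0]=6, sum[0..1]=9, sum[0..2]=10, sum[0..3]=14, sum[0..4]=9, sum[0..5]=17 -> [6, 9, 10, 14, 9, 17]
Stage 2 (DELAY): [0, 6, 9, 10, 14, 9] = [0, 6, 9, 10, 14, 9] -> [0, 6, 9, 10, 14, 9]
Stage 3 (SUM): sum[0..0]=0, sum[0..1]=6, sum[0..2]=15, sum[0..3]=25, sum[0..4]=39, sum[0..5]=48 -> [0, 6, 15, 25, 39, 48]
Stage 4 (CLIP -9 20): clip(0,-9,20)=0, clip(6,-9,20)=6, clip(15,-9,20)=15, clip(25,-9,20)=20, clip(39,-9,20)=20, clip(48,-9,20)=20 -> [0, 6, 15, 20, 20, 20]
Stage 5 (DIFF): s[0]=0, 6-0=6, 15-6=9, 20-15=5, 20-20=0, 20-20=0 -> [0, 6, 9, 5, 0, 0]
Output sum: 20

Answer: 20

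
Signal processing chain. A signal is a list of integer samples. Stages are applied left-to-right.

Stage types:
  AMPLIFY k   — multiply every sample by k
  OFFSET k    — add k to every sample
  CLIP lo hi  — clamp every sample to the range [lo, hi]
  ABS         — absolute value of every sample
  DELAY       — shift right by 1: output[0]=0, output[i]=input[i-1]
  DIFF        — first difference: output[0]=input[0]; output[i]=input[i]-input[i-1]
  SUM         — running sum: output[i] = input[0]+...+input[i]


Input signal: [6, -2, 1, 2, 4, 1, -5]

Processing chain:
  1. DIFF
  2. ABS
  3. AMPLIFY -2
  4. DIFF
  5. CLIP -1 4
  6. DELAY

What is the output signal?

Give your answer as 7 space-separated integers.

Input: [6, -2, 1, 2, 4, 1, -5]
Stage 1 (DIFF): s[0]=6, -2-6=-8, 1--2=3, 2-1=1, 4-2=2, 1-4=-3, -5-1=-6 -> [6, -8, 3, 1, 2, -3, -6]
Stage 2 (ABS): |6|=6, |-8|=8, |3|=3, |1|=1, |2|=2, |-3|=3, |-6|=6 -> [6, 8, 3, 1, 2, 3, 6]
Stage 3 (AMPLIFY -2): 6*-2=-12, 8*-2=-16, 3*-2=-6, 1*-2=-2, 2*-2=-4, 3*-2=-6, 6*-2=-12 -> [-12, -16, -6, -2, -4, -6, -12]
Stage 4 (DIFF): s[0]=-12, -16--12=-4, -6--16=10, -2--6=4, -4--2=-2, -6--4=-2, -12--6=-6 -> [-12, -4, 10, 4, -2, -2, -6]
Stage 5 (CLIP -1 4): clip(-12,-1,4)=-1, clip(-4,-1,4)=-1, clip(10,-1,4)=4, clip(4,-1,4)=4, clip(-2,-1,4)=-1, clip(-2,-1,4)=-1, clip(-6,-1,4)=-1 -> [-1, -1, 4, 4, -1, -1, -1]
Stage 6 (DELAY): [0, -1, -1, 4, 4, -1, -1] = [0, -1, -1, 4, 4, -1, -1] -> [0, -1, -1, 4, 4, -1, -1]

Answer: 0 -1 -1 4 4 -1 -1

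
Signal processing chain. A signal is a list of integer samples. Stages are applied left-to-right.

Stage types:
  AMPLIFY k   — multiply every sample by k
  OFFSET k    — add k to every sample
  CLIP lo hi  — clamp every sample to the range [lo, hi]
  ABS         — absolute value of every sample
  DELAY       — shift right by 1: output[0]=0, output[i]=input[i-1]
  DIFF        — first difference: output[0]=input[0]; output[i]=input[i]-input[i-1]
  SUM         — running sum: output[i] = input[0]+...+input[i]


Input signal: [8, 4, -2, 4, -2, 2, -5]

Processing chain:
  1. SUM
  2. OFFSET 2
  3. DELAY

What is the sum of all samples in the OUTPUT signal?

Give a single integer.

Answer: 82

Derivation:
Input: [8, 4, -2, 4, -2, 2, -5]
Stage 1 (SUM): sum[0..0]=8, sum[0..1]=12, sum[0..2]=10, sum[0..3]=14, sum[0..4]=12, sum[0..5]=14, sum[0..6]=9 -> [8, 12, 10, 14, 12, 14, 9]
Stage 2 (OFFSET 2): 8+2=10, 12+2=14, 10+2=12, 14+2=16, 12+2=14, 14+2=16, 9+2=11 -> [10, 14, 12, 16, 14, 16, 11]
Stage 3 (DELAY): [0, 10, 14, 12, 16, 14, 16] = [0, 10, 14, 12, 16, 14, 16] -> [0, 10, 14, 12, 16, 14, 16]
Output sum: 82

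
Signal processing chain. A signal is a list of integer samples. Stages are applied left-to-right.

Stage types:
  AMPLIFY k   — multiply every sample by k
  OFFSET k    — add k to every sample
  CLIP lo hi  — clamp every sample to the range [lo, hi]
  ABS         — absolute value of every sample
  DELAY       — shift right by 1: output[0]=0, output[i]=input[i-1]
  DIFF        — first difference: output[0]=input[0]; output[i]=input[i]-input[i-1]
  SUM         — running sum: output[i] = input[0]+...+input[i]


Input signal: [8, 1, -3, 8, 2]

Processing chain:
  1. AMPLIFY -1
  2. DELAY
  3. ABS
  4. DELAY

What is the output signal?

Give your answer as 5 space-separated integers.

Answer: 0 0 8 1 3

Derivation:
Input: [8, 1, -3, 8, 2]
Stage 1 (AMPLIFY -1): 8*-1=-8, 1*-1=-1, -3*-1=3, 8*-1=-8, 2*-1=-2 -> [-8, -1, 3, -8, -2]
Stage 2 (DELAY): [0, -8, -1, 3, -8] = [0, -8, -1, 3, -8] -> [0, -8, -1, 3, -8]
Stage 3 (ABS): |0|=0, |-8|=8, |-1|=1, |3|=3, |-8|=8 -> [0, 8, 1, 3, 8]
Stage 4 (DELAY): [0, 0, 8, 1, 3] = [0, 0, 8, 1, 3] -> [0, 0, 8, 1, 3]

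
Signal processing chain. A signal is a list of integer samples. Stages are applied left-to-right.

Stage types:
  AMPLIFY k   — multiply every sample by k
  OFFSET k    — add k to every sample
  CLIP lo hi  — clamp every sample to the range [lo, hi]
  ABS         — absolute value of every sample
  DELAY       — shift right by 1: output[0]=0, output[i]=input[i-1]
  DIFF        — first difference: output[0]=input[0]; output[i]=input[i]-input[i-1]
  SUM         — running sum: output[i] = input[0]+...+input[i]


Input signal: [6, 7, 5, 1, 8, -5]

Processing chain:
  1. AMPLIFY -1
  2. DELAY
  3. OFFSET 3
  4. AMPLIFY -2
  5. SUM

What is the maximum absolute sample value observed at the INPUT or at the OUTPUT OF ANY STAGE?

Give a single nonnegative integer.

Answer: 18

Derivation:
Input: [6, 7, 5, 1, 8, -5] (max |s|=8)
Stage 1 (AMPLIFY -1): 6*-1=-6, 7*-1=-7, 5*-1=-5, 1*-1=-1, 8*-1=-8, -5*-1=5 -> [-6, -7, -5, -1, -8, 5] (max |s|=8)
Stage 2 (DELAY): [0, -6, -7, -5, -1, -8] = [0, -6, -7, -5, -1, -8] -> [0, -6, -7, -5, -1, -8] (max |s|=8)
Stage 3 (OFFSET 3): 0+3=3, -6+3=-3, -7+3=-4, -5+3=-2, -1+3=2, -8+3=-5 -> [3, -3, -4, -2, 2, -5] (max |s|=5)
Stage 4 (AMPLIFY -2): 3*-2=-6, -3*-2=6, -4*-2=8, -2*-2=4, 2*-2=-4, -5*-2=10 -> [-6, 6, 8, 4, -4, 10] (max |s|=10)
Stage 5 (SUM): sum[0..0]=-6, sum[0..1]=0, sum[0..2]=8, sum[0..3]=12, sum[0..4]=8, sum[0..5]=18 -> [-6, 0, 8, 12, 8, 18] (max |s|=18)
Overall max amplitude: 18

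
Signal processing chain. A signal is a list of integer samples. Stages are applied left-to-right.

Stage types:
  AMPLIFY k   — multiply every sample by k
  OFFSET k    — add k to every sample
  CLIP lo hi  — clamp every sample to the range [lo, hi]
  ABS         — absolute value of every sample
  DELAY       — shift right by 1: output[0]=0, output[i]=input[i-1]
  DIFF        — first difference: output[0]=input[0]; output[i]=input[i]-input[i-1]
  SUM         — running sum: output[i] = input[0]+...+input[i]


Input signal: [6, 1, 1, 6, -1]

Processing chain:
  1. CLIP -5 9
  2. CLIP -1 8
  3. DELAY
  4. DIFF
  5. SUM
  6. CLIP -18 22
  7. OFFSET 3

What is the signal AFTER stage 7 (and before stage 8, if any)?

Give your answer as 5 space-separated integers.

Input: [6, 1, 1, 6, -1]
Stage 1 (CLIP -5 9): clip(6,-5,9)=6, clip(1,-5,9)=1, clip(1,-5,9)=1, clip(6,-5,9)=6, clip(-1,-5,9)=-1 -> [6, 1, 1, 6, -1]
Stage 2 (CLIP -1 8): clip(6,-1,8)=6, clip(1,-1,8)=1, clip(1,-1,8)=1, clip(6,-1,8)=6, clip(-1,-1,8)=-1 -> [6, 1, 1, 6, -1]
Stage 3 (DELAY): [0, 6, 1, 1, 6] = [0, 6, 1, 1, 6] -> [0, 6, 1, 1, 6]
Stage 4 (DIFF): s[0]=0, 6-0=6, 1-6=-5, 1-1=0, 6-1=5 -> [0, 6, -5, 0, 5]
Stage 5 (SUM): sum[0..0]=0, sum[0..1]=6, sum[0..2]=1, sum[0..3]=1, sum[0..4]=6 -> [0, 6, 1, 1, 6]
Stage 6 (CLIP -18 22): clip(0,-18,22)=0, clip(6,-18,22)=6, clip(1,-18,22)=1, clip(1,-18,22)=1, clip(6,-18,22)=6 -> [0, 6, 1, 1, 6]
Stage 7 (OFFSET 3): 0+3=3, 6+3=9, 1+3=4, 1+3=4, 6+3=9 -> [3, 9, 4, 4, 9]

Answer: 3 9 4 4 9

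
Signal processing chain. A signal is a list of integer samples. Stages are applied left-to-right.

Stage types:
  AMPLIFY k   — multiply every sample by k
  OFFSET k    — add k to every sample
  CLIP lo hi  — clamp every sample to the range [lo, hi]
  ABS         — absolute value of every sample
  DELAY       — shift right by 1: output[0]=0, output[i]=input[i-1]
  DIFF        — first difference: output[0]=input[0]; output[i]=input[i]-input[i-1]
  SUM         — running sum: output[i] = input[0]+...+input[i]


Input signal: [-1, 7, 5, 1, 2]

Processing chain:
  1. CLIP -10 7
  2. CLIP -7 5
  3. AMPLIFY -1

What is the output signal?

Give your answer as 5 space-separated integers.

Answer: 1 -5 -5 -1 -2

Derivation:
Input: [-1, 7, 5, 1, 2]
Stage 1 (CLIP -10 7): clip(-1,-10,7)=-1, clip(7,-10,7)=7, clip(5,-10,7)=5, clip(1,-10,7)=1, clip(2,-10,7)=2 -> [-1, 7, 5, 1, 2]
Stage 2 (CLIP -7 5): clip(-1,-7,5)=-1, clip(7,-7,5)=5, clip(5,-7,5)=5, clip(1,-7,5)=1, clip(2,-7,5)=2 -> [-1, 5, 5, 1, 2]
Stage 3 (AMPLIFY -1): -1*-1=1, 5*-1=-5, 5*-1=-5, 1*-1=-1, 2*-1=-2 -> [1, -5, -5, -1, -2]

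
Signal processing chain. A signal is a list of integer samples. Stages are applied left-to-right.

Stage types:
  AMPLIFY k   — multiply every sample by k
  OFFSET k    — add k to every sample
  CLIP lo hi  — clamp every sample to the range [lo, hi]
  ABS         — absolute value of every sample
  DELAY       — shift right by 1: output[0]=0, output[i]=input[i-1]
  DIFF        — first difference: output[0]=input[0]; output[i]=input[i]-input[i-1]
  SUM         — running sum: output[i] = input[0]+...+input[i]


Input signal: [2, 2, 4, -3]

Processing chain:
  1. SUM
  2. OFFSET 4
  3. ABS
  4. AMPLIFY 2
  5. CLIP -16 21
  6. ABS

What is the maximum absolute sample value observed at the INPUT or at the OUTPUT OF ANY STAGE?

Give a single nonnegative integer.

Input: [2, 2, 4, -3] (max |s|=4)
Stage 1 (SUM): sum[0..0]=2, sum[0..1]=4, sum[0..2]=8, sum[0..3]=5 -> [2, 4, 8, 5] (max |s|=8)
Stage 2 (OFFSET 4): 2+4=6, 4+4=8, 8+4=12, 5+4=9 -> [6, 8, 12, 9] (max |s|=12)
Stage 3 (ABS): |6|=6, |8|=8, |12|=12, |9|=9 -> [6, 8, 12, 9] (max |s|=12)
Stage 4 (AMPLIFY 2): 6*2=12, 8*2=16, 12*2=24, 9*2=18 -> [12, 16, 24, 18] (max |s|=24)
Stage 5 (CLIP -16 21): clip(12,-16,21)=12, clip(16,-16,21)=16, clip(24,-16,21)=21, clip(18,-16,21)=18 -> [12, 16, 21, 18] (max |s|=21)
Stage 6 (ABS): |12|=12, |16|=16, |21|=21, |18|=18 -> [12, 16, 21, 18] (max |s|=21)
Overall max amplitude: 24

Answer: 24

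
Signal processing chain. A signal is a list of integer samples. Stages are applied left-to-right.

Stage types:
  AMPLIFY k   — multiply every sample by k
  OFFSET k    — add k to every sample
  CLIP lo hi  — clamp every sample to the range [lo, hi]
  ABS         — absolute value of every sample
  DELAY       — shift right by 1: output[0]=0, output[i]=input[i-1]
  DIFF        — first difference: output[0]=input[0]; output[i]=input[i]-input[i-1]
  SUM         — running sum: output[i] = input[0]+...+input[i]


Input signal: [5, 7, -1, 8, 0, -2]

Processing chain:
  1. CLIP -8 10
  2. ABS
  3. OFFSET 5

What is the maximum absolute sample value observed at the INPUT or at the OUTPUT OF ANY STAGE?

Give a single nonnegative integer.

Input: [5, 7, -1, 8, 0, -2] (max |s|=8)
Stage 1 (CLIP -8 10): clip(5,-8,10)=5, clip(7,-8,10)=7, clip(-1,-8,10)=-1, clip(8,-8,10)=8, clip(0,-8,10)=0, clip(-2,-8,10)=-2 -> [5, 7, -1, 8, 0, -2] (max |s|=8)
Stage 2 (ABS): |5|=5, |7|=7, |-1|=1, |8|=8, |0|=0, |-2|=2 -> [5, 7, 1, 8, 0, 2] (max |s|=8)
Stage 3 (OFFSET 5): 5+5=10, 7+5=12, 1+5=6, 8+5=13, 0+5=5, 2+5=7 -> [10, 12, 6, 13, 5, 7] (max |s|=13)
Overall max amplitude: 13

Answer: 13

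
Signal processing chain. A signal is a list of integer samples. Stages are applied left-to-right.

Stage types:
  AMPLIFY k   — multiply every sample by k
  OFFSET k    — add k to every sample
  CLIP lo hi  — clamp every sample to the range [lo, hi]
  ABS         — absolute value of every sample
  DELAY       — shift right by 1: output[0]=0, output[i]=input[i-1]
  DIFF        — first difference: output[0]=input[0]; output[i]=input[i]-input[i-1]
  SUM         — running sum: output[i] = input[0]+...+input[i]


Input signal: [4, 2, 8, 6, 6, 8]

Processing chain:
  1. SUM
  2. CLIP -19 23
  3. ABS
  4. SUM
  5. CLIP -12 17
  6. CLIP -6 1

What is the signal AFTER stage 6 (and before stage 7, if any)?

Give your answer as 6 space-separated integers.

Input: [4, 2, 8, 6, 6, 8]
Stage 1 (SUM): sum[0..0]=4, sum[0..1]=6, sum[0..2]=14, sum[0..3]=20, sum[0..4]=26, sum[0..5]=34 -> [4, 6, 14, 20, 26, 34]
Stage 2 (CLIP -19 23): clip(4,-19,23)=4, clip(6,-19,23)=6, clip(14,-19,23)=14, clip(20,-19,23)=20, clip(26,-19,23)=23, clip(34,-19,23)=23 -> [4, 6, 14, 20, 23, 23]
Stage 3 (ABS): |4|=4, |6|=6, |14|=14, |20|=20, |23|=23, |23|=23 -> [4, 6, 14, 20, 23, 23]
Stage 4 (SUM): sum[0..0]=4, sum[0..1]=10, sum[0..2]=24, sum[0..3]=44, sum[0..4]=67, sum[0..5]=90 -> [4, 10, 24, 44, 67, 90]
Stage 5 (CLIP -12 17): clip(4,-12,17)=4, clip(10,-12,17)=10, clip(24,-12,17)=17, clip(44,-12,17)=17, clip(67,-12,17)=17, clip(90,-12,17)=17 -> [4, 10, 17, 17, 17, 17]
Stage 6 (CLIP -6 1): clip(4,-6,1)=1, clip(10,-6,1)=1, clip(17,-6,1)=1, clip(17,-6,1)=1, clip(17,-6,1)=1, clip(17,-6,1)=1 -> [1, 1, 1, 1, 1, 1]

Answer: 1 1 1 1 1 1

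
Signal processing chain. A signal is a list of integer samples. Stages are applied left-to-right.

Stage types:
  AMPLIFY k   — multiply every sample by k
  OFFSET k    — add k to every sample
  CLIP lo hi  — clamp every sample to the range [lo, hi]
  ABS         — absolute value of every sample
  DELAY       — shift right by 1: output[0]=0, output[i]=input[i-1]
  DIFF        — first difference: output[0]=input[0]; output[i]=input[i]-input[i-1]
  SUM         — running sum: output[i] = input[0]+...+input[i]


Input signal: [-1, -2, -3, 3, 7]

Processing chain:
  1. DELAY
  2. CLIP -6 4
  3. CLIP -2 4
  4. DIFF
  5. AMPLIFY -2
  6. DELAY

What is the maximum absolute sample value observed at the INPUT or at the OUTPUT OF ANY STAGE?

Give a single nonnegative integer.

Input: [-1, -2, -3, 3, 7] (max |s|=7)
Stage 1 (DELAY): [0, -1, -2, -3, 3] = [0, -1, -2, -3, 3] -> [0, -1, -2, -3, 3] (max |s|=3)
Stage 2 (CLIP -6 4): clip(0,-6,4)=0, clip(-1,-6,4)=-1, clip(-2,-6,4)=-2, clip(-3,-6,4)=-3, clip(3,-6,4)=3 -> [0, -1, -2, -3, 3] (max |s|=3)
Stage 3 (CLIP -2 4): clip(0,-2,4)=0, clip(-1,-2,4)=-1, clip(-2,-2,4)=-2, clip(-3,-2,4)=-2, clip(3,-2,4)=3 -> [0, -1, -2, -2, 3] (max |s|=3)
Stage 4 (DIFF): s[0]=0, -1-0=-1, -2--1=-1, -2--2=0, 3--2=5 -> [0, -1, -1, 0, 5] (max |s|=5)
Stage 5 (AMPLIFY -2): 0*-2=0, -1*-2=2, -1*-2=2, 0*-2=0, 5*-2=-10 -> [0, 2, 2, 0, -10] (max |s|=10)
Stage 6 (DELAY): [0, 0, 2, 2, 0] = [0, 0, 2, 2, 0] -> [0, 0, 2, 2, 0] (max |s|=2)
Overall max amplitude: 10

Answer: 10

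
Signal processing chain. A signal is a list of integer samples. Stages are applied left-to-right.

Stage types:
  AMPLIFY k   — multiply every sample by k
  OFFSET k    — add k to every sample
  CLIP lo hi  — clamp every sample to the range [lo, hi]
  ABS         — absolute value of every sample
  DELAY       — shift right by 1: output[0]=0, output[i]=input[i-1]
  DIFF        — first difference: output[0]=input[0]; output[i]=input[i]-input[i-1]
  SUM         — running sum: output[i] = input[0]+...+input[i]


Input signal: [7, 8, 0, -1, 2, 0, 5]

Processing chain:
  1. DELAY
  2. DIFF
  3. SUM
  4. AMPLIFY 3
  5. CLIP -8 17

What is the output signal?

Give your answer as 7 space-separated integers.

Answer: 0 17 17 0 -3 6 0

Derivation:
Input: [7, 8, 0, -1, 2, 0, 5]
Stage 1 (DELAY): [0, 7, 8, 0, -1, 2, 0] = [0, 7, 8, 0, -1, 2, 0] -> [0, 7, 8, 0, -1, 2, 0]
Stage 2 (DIFF): s[0]=0, 7-0=7, 8-7=1, 0-8=-8, -1-0=-1, 2--1=3, 0-2=-2 -> [0, 7, 1, -8, -1, 3, -2]
Stage 3 (SUM): sum[0..0]=0, sum[0..1]=7, sum[0..2]=8, sum[0..3]=0, sum[0..4]=-1, sum[0..5]=2, sum[0..6]=0 -> [0, 7, 8, 0, -1, 2, 0]
Stage 4 (AMPLIFY 3): 0*3=0, 7*3=21, 8*3=24, 0*3=0, -1*3=-3, 2*3=6, 0*3=0 -> [0, 21, 24, 0, -3, 6, 0]
Stage 5 (CLIP -8 17): clip(0,-8,17)=0, clip(21,-8,17)=17, clip(24,-8,17)=17, clip(0,-8,17)=0, clip(-3,-8,17)=-3, clip(6,-8,17)=6, clip(0,-8,17)=0 -> [0, 17, 17, 0, -3, 6, 0]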